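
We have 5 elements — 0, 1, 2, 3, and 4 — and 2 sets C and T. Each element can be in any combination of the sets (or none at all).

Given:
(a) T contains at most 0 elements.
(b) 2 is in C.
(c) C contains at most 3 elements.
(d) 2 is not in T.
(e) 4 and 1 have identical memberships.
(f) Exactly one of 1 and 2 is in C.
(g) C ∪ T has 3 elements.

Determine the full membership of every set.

C = {0, 2, 3}; T = {}

From (b): 2 ∈ C.
From (d): 2 ∉ T.
(a): T already has 0, so the rest are out.
(f) (exactly one): 1 ∉ C.
(e): 4 matches 1: 4 ∉ C.
Suppose 0 ∉ C: no assignment then satisfies all the clues, so 0 ∈ C.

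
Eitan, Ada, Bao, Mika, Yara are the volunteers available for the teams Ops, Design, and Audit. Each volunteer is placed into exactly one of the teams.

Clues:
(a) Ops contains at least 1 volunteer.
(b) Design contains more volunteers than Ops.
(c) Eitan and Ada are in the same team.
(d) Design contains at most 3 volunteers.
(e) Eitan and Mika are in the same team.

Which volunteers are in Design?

Design = {Ada, Eitan, Mika}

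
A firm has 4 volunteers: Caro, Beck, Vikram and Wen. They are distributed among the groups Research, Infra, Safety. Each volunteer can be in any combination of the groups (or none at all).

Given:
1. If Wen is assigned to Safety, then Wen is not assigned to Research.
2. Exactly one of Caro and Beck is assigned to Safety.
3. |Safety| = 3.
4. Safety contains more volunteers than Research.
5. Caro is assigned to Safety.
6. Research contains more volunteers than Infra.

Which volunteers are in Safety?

From (5): Caro ∈ Safety.
(2) (exactly one): Beck ∉ Safety.
(3): only 3 candidates remain for Safety, so all are in.
(1): Wen ∉ Research.

Safety = {Caro, Vikram, Wen}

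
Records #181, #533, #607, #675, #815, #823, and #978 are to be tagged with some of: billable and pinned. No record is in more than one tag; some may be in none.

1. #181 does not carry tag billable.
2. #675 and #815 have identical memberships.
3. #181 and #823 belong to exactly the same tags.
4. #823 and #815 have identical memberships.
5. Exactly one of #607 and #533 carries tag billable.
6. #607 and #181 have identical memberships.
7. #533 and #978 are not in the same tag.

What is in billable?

From (1): #181 ∉ billable.
(3): #823 matches #181: #823 ∉ billable.
(4): #815 matches #823: #815 ∉ billable.
(6): #607 matches #181: #607 ∉ billable.
(2): #675 matches #815: #675 ∉ billable.
(5) (exactly one): #533 ∈ billable.
(7): #978 ∉ billable.

billable = {#533}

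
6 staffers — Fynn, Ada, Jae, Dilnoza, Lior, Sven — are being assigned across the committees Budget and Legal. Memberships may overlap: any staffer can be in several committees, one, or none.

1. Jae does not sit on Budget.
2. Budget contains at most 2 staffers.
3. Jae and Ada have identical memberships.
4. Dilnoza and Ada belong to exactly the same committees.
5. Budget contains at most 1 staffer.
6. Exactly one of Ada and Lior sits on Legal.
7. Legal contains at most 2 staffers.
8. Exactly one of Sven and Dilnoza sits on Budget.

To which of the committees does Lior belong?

From (1): Jae ∉ Budget.
(3): Ada matches Jae: Ada ∉ Budget.
(4): Dilnoza matches Ada: Dilnoza ∉ Budget.
(8) (exactly one): Sven ∈ Budget.
(5): Budget already has 1, so the rest are out.
Suppose Lior ∉ Legal: no assignment then satisfies all the clues, so Lior ∈ Legal.

Lior: Legal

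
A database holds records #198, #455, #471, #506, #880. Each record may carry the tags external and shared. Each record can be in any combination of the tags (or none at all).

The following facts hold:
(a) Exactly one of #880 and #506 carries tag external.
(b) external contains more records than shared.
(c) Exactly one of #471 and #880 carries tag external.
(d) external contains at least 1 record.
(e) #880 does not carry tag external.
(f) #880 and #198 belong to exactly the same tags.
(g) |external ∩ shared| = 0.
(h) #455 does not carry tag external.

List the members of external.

external = {#471, #506}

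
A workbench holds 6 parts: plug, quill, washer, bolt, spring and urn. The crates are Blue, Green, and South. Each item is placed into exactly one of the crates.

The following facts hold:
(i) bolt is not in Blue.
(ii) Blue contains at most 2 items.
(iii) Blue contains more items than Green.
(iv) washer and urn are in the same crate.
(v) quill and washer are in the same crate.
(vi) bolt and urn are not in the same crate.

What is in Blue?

Blue = {plug, spring}

From (i): bolt ∉ Blue.
Suppose plug ∉ Blue: no assignment then satisfies all the clues, so plug ∈ Blue.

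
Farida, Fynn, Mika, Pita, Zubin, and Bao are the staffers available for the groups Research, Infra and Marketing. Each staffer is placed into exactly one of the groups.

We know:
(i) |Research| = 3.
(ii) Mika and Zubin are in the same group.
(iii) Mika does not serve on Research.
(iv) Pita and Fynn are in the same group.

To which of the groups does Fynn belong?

From (iii): Mika ∉ Research.
(ii): Zubin matches Mika: Zubin ∉ Research.
Suppose Fynn ∉ Research: no assignment then satisfies all the clues, so Fynn ∈ Research.

Fynn: Research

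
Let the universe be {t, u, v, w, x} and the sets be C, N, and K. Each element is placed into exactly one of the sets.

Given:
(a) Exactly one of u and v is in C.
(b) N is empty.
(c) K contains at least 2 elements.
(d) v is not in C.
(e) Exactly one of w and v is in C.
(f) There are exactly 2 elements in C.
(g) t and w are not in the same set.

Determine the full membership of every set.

C = {u, w}; N = {}; K = {t, v, x}

From (d): v ∉ C.
(a) (exactly one): u ∈ C.
(b): N already has 0, so the rest are out.
(e) (exactly one): w ∈ C.
(f): C already has 2, so the rest are out.
Only one set left: t ∈ K.
Only one set left: v ∈ K.
Only one set left: x ∈ K.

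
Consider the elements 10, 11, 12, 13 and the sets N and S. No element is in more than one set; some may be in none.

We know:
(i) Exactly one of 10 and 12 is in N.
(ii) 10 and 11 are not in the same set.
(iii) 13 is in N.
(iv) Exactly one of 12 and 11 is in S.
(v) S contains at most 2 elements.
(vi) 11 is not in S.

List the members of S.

From (iii): 13 ∈ N.
From (vi): 11 ∉ S.
(iv) (exactly one): 12 ∈ S.
(i) (exactly one): 10 ∈ N.
(ii): 11 ∉ N.

S = {12}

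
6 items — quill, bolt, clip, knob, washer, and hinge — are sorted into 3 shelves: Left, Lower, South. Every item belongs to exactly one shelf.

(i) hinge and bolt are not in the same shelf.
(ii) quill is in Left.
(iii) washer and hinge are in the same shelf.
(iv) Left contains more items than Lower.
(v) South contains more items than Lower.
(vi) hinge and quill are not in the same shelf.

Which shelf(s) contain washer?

washer: South

From (ii): quill ∈ Left.
(vi): hinge ∉ Left.
(iii): washer matches hinge: washer ∉ Left.
Suppose washer ∈ Lower: no assignment then satisfies all the clues, so washer ∉ Lower.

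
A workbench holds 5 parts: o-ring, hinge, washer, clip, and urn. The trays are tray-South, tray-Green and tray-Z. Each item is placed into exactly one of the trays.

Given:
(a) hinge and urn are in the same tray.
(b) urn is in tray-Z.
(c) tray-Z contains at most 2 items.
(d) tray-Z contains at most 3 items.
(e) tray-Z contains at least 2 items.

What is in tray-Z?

From (b): urn ∈ tray-Z.
(a): hinge matches urn: hinge ∉ tray-South.
(a): hinge matches urn: hinge ∉ tray-Green.
(a): hinge matches urn: hinge ∈ tray-Z.
(c): tray-Z already has 2, so the rest are out.

tray-Z = {hinge, urn}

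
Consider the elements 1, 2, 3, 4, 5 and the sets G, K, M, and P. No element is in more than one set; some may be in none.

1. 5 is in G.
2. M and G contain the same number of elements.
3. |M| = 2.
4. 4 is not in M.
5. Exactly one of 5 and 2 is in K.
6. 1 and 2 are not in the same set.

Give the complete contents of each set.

From (1): 5 ∈ G.
From (4): 4 ∉ M.
(5) (exactly one): 2 ∈ K.
(6): 1 ∉ K.
(3): only 2 candidates remain for M, so all are in.
Suppose 4 ∉ G: no assignment then satisfies all the clues, so 4 ∈ G.

G = {4, 5}; K = {2}; M = {1, 3}; P = {}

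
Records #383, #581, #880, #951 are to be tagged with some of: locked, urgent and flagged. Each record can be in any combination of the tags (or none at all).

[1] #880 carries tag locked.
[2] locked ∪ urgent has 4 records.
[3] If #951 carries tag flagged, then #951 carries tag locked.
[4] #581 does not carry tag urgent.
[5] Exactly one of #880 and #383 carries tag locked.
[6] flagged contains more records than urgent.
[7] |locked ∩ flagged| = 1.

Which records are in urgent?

From (1): #880 ∈ locked.
From (4): #581 ∉ urgent.
(5) (exactly one): #383 ∉ locked.
Suppose #383 ∉ urgent: no assignment then satisfies all the clues, so #383 ∈ urgent.

urgent = {#383}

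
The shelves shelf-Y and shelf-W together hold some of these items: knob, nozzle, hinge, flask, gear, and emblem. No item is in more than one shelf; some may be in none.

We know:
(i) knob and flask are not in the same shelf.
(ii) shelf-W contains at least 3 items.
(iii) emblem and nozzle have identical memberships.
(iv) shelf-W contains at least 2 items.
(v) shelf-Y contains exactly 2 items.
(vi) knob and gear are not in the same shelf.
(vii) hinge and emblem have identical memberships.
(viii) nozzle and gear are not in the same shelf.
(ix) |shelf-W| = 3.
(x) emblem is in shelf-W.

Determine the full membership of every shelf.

shelf-Y = {flask, gear}; shelf-W = {emblem, hinge, nozzle}

From (x): emblem ∈ shelf-W.
(iii): nozzle matches emblem: nozzle ∉ shelf-Y.
(iii): nozzle matches emblem: nozzle ∈ shelf-W.
(vii): hinge matches emblem: hinge ∉ shelf-Y.
(vii): hinge matches emblem: hinge ∈ shelf-W.
(viii): gear ∉ shelf-W.
(ix): shelf-W already has 3, so the rest are out.
Suppose knob ∈ shelf-Y: no assignment then satisfies all the clues, so knob ∉ shelf-Y.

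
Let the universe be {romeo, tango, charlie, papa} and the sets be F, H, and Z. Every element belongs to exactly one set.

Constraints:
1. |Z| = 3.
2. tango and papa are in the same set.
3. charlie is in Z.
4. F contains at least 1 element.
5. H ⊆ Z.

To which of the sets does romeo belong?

From (3): charlie ∈ Z.
Suppose romeo ∉ F: no assignment then satisfies all the clues, so romeo ∈ F.

romeo: F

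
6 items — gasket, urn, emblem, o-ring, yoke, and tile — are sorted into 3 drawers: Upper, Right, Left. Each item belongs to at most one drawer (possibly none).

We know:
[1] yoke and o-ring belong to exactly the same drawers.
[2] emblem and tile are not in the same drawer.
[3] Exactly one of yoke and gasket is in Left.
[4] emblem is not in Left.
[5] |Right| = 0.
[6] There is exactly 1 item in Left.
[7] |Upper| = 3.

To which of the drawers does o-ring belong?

o-ring: Upper

From (4): emblem ∉ Left.
(5): Right already has 0, so the rest are out.
Suppose o-ring ∉ Upper: no assignment then satisfies all the clues, so o-ring ∈ Upper.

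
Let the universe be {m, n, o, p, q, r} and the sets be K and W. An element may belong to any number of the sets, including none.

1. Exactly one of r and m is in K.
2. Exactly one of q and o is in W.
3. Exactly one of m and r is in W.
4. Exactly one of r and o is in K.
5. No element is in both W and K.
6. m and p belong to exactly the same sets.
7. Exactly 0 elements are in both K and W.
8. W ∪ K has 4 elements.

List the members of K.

K = {r}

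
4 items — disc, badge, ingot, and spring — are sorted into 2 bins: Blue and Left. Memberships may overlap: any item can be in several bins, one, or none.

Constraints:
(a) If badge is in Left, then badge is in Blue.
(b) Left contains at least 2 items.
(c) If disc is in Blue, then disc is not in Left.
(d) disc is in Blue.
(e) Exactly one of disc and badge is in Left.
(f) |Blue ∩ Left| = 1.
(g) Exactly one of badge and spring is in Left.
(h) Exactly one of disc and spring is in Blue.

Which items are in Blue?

Blue = {badge, disc}

From (d): disc ∈ Blue.
(c): disc ∉ Left.
(e) (exactly one): badge ∈ Left.
(g) (exactly one): spring ∉ Left.
(h) (exactly one): spring ∉ Blue.
(a): badge ∈ Blue.
(b): only 2 candidates remain for Left, so all are in.
Suppose ingot ∈ Blue: no assignment then satisfies all the clues, so ingot ∉ Blue.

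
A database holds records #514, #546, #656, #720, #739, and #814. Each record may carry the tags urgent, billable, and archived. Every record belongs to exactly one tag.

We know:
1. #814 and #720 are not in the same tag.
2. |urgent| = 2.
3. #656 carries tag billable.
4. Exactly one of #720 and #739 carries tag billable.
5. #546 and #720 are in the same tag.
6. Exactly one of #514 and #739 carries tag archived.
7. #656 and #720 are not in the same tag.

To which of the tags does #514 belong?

From (3): #656 ∈ billable.
(7): #720 ∉ billable.
(4) (exactly one): #739 ∈ billable.
(5): #546 matches #720: #546 ∉ billable.
(6) (exactly one): #514 ∈ archived.

#514: archived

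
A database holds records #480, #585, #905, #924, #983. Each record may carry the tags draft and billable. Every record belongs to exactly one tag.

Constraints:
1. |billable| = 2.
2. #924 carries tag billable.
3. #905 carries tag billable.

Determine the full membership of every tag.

draft = {#480, #585, #983}; billable = {#905, #924}

From (2): #924 ∈ billable.
From (3): #905 ∈ billable.
(1): billable already has 2, so the rest are out.
Only one tag left: #480 ∈ draft.
Only one tag left: #585 ∈ draft.
Only one tag left: #983 ∈ draft.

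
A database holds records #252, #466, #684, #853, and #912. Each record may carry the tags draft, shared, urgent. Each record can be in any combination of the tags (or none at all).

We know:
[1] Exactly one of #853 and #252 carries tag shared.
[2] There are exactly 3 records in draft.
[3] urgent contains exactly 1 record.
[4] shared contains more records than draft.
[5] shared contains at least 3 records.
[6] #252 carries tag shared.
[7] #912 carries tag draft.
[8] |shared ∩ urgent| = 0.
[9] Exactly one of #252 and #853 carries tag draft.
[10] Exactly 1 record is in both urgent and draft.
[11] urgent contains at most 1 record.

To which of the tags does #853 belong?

#853: draft, urgent

From (6): #252 ∈ shared.
From (7): #912 ∈ draft.
(1) (exactly one): #853 ∉ shared.
Suppose #853 ∉ draft: no assignment then satisfies all the clues, so #853 ∈ draft.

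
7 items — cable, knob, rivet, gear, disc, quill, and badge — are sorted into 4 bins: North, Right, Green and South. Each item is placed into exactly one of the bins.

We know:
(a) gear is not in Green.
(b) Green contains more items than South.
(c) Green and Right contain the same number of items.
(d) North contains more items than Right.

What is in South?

South = {}

From (a): gear ∉ Green.
Suppose cable ∈ South: no assignment then satisfies all the clues, so cable ∉ South.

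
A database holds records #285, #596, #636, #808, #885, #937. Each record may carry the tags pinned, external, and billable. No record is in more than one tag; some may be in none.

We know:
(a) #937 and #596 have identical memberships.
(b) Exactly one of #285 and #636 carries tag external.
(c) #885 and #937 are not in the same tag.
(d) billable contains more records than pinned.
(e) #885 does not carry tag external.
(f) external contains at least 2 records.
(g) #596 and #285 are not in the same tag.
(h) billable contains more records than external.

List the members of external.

external = {#285, #808}

From (e): #885 ∉ external.
Suppose #285 ∉ external: no assignment then satisfies all the clues, so #285 ∈ external.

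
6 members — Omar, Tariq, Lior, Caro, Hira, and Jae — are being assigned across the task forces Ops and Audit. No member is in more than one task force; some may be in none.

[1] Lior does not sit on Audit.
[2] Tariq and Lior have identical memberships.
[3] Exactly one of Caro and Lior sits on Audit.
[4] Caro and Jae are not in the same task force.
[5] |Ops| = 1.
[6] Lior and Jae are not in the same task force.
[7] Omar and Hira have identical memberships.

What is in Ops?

Ops = {Jae}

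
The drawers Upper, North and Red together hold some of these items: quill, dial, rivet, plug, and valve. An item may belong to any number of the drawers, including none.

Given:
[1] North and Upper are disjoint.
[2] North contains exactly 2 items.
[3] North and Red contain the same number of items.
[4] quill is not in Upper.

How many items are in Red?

2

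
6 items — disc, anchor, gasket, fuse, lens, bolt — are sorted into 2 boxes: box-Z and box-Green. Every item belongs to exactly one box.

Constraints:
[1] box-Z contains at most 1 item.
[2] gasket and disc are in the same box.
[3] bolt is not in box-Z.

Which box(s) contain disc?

disc: box-Green

From (3): bolt ∉ box-Z.
Only one box left: bolt ∈ box-Green.
Suppose disc ∈ box-Z: no assignment then satisfies all the clues, so disc ∉ box-Z.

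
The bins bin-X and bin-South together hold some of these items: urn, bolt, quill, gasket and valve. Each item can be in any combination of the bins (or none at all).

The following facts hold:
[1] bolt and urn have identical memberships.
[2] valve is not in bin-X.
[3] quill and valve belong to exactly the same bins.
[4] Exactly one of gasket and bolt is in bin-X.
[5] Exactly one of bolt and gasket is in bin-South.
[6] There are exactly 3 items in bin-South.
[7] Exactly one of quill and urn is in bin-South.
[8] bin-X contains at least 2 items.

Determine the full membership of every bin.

bin-X = {bolt, urn}; bin-South = {gasket, quill, valve}

From (2): valve ∉ bin-X.
(3): quill matches valve: quill ∉ bin-X.
Suppose urn ∉ bin-X: no assignment then satisfies all the clues, so urn ∈ bin-X.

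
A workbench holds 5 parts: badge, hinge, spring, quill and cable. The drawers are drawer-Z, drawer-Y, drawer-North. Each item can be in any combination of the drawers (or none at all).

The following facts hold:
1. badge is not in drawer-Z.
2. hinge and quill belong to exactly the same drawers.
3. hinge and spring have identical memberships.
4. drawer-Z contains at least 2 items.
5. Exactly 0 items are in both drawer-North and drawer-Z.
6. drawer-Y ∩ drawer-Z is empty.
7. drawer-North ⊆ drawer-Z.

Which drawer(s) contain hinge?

hinge: drawer-Z

From (1): badge ∉ drawer-Z.
(7) contrapositive: badge ∉ drawer-North.
Suppose hinge ∉ drawer-Z: no assignment then satisfies all the clues, so hinge ∈ drawer-Z.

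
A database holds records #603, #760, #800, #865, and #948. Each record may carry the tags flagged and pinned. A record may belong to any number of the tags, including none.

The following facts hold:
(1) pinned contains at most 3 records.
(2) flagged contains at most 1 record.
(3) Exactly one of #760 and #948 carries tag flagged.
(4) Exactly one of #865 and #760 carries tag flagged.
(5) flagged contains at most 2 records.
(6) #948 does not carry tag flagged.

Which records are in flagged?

flagged = {#760}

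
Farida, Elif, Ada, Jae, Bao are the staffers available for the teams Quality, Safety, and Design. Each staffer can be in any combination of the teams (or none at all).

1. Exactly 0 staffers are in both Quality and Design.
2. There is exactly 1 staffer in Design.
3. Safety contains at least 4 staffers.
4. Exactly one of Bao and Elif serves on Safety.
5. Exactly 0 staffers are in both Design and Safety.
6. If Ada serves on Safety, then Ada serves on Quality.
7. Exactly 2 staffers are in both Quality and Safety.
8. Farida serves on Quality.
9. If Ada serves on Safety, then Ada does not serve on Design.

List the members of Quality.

Quality = {Ada, Farida}

From (8): Farida ∈ Quality.
Suppose Elif ∈ Quality: no assignment then satisfies all the clues, so Elif ∉ Quality.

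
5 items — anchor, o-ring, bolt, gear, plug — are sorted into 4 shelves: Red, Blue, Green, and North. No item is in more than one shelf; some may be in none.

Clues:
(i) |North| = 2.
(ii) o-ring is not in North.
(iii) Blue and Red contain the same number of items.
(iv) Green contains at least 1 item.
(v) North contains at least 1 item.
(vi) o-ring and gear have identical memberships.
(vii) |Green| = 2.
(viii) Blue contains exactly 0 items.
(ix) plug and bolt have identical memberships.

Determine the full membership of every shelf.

Red = {}; Blue = {}; Green = {gear, o-ring}; North = {bolt, plug}

From (ii): o-ring ∉ North.
(vi): gear matches o-ring: gear ∉ North.
(viii): Blue already has 0, so the rest are out.
Suppose anchor ∈ Red: no assignment then satisfies all the clues, so anchor ∉ Red.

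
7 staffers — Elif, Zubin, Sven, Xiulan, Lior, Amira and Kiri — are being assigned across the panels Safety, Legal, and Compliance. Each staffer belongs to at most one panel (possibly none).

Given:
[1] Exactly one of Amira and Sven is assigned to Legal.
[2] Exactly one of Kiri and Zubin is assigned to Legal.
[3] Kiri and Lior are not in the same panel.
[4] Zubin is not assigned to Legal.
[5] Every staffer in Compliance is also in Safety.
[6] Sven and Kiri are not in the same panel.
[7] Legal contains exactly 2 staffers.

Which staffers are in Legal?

From (4): Zubin ∉ Legal.
(2) (exactly one): Kiri ∈ Legal.
(3): Lior ∉ Legal.
(6): Sven ∉ Legal.
(1) (exactly one): Amira ∈ Legal.
(7): Legal already has 2, so the rest are out.

Legal = {Amira, Kiri}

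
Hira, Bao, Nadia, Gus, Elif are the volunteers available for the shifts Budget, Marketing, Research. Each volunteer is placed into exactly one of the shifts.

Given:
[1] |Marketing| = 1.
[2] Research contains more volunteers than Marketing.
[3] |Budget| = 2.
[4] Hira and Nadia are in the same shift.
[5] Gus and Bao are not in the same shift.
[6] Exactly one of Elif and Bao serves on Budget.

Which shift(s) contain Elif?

Elif: Budget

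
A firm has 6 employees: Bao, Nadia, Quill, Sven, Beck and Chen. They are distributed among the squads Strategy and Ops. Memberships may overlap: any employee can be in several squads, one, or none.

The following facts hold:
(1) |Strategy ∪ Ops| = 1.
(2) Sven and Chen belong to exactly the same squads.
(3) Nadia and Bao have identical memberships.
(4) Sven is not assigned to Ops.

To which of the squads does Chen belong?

From (4): Sven ∉ Ops.
(2): Chen matches Sven: Chen ∉ Ops.
Suppose Chen ∈ Strategy: no assignment then satisfies all the clues, so Chen ∉ Strategy.

Chen: none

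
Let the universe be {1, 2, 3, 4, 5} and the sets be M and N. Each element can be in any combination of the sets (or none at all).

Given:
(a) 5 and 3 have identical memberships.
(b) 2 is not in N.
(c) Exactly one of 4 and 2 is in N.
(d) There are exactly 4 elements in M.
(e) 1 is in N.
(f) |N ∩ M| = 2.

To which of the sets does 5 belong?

5: M

From (b): 2 ∉ N.
From (e): 1 ∈ N.
(c) (exactly one): 4 ∈ N.
Suppose 5 ∉ M: no assignment then satisfies all the clues, so 5 ∈ M.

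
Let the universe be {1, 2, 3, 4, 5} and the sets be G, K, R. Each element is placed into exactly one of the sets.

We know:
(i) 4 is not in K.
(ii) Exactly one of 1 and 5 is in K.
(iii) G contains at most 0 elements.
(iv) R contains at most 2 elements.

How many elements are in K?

3

From (i): 4 ∉ K.
(iii): G already has 0, so the rest are out.
Only one set left: 4 ∈ R.
Suppose 2 ∉ K: no assignment then satisfies all the clues, so 2 ∈ K.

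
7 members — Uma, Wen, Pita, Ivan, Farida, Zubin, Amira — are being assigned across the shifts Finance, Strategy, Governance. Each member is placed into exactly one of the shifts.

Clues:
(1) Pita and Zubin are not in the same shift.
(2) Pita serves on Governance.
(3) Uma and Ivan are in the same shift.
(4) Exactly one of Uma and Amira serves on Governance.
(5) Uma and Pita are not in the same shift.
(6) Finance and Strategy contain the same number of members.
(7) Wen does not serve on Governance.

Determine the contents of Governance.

Governance = {Amira, Farida, Pita}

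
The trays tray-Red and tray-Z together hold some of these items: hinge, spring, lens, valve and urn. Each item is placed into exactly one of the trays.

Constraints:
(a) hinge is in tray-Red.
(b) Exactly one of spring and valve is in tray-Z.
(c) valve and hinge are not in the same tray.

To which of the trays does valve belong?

From (a): hinge ∈ tray-Red.
(c): valve ∉ tray-Red.
Only one tray left: valve ∈ tray-Z.
(b) (exactly one): spring ∉ tray-Z.
Only one tray left: spring ∈ tray-Red.

valve: tray-Z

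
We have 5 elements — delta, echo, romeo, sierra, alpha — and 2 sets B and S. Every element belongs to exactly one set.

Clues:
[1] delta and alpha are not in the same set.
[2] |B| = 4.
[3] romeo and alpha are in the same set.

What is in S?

S = {delta}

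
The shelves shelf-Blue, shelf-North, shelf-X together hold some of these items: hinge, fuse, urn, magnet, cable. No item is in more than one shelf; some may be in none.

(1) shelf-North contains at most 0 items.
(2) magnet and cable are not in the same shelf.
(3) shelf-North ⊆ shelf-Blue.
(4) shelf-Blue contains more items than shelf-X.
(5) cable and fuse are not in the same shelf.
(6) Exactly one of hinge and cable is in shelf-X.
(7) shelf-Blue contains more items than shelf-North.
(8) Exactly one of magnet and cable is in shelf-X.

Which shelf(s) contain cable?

(1): shelf-North already has 0, so the rest are out.
Suppose cable ∈ shelf-Blue: no assignment then satisfies all the clues, so cable ∉ shelf-Blue.

cable: shelf-X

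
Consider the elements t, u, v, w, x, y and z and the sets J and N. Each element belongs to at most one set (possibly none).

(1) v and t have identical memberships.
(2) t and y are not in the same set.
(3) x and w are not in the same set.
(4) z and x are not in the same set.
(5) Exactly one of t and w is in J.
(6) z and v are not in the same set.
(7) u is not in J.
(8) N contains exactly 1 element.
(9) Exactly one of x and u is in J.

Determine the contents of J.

From (7): u ∉ J.
(9) (exactly one): x ∈ J.
(3): w ∉ J.
(4): z ∉ J.
(5) (exactly one): t ∈ J.
(1): v matches t: v ∈ J.
(2): y ∉ J.

J = {t, v, x}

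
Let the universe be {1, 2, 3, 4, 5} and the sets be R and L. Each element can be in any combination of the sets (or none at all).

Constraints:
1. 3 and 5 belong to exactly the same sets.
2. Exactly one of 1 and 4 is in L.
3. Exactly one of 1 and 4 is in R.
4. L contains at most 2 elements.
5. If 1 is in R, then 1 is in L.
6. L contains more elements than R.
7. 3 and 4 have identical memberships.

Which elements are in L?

L = {1, 2}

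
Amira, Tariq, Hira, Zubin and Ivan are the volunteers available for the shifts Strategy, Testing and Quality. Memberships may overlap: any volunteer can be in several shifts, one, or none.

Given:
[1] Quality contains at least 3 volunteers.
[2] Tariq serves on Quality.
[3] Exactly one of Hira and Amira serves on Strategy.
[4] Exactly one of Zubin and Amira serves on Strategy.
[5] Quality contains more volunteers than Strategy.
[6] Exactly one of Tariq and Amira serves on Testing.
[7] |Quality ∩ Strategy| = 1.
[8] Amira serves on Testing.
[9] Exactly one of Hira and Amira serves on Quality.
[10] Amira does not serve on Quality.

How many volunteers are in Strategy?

From (2): Tariq ∈ Quality.
From (8): Amira ∈ Testing.
From (10): Amira ∉ Quality.
(6) (exactly one): Tariq ∉ Testing.
(9) (exactly one): Hira ∈ Quality.

2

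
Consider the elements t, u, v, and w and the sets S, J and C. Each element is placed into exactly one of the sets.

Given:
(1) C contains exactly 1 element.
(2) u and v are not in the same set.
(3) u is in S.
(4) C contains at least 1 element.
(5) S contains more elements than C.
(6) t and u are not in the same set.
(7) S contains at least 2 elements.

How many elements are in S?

From (3): u ∈ S.
(2): v ∉ S.
(6): t ∉ S.
(7): only 2 candidates remain for S, so all are in.

2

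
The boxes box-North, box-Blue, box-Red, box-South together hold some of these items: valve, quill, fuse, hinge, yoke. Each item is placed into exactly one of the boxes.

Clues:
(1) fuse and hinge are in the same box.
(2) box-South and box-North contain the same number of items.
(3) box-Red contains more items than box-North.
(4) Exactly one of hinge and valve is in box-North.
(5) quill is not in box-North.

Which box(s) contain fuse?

fuse: box-Red

From (5): quill ∉ box-North.
Suppose fuse ∈ box-North: no assignment then satisfies all the clues, so fuse ∉ box-North.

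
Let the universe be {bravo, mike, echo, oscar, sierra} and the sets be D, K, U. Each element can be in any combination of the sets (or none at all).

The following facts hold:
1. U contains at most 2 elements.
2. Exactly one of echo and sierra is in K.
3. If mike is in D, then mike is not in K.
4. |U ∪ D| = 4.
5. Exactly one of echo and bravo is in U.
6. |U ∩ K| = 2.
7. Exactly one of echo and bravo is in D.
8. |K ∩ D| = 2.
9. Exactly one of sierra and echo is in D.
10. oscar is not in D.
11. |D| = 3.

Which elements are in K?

K = {bravo, oscar, sierra}

From (10): oscar ∉ D.
Suppose bravo ∉ K: no assignment then satisfies all the clues, so bravo ∈ K.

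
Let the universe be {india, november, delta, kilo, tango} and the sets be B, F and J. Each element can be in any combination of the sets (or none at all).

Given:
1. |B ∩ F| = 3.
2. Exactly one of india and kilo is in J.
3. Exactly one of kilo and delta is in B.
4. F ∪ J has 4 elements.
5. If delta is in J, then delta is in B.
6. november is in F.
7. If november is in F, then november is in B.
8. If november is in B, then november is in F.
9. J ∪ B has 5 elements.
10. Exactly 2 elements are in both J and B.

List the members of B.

B = {delta, india, november, tango}

From (6): november ∈ F.
(7): november ∈ B.
Suppose india ∉ B: no assignment then satisfies all the clues, so india ∈ B.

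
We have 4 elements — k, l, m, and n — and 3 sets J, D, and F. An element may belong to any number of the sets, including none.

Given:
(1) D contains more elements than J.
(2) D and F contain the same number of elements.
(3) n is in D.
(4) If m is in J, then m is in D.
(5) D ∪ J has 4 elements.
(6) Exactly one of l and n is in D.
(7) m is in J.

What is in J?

J = {l, m}

From (3): n ∈ D.
From (7): m ∈ J.
(4): m ∈ D.
(6) (exactly one): l ∉ D.
Suppose k ∈ J: no assignment then satisfies all the clues, so k ∉ J.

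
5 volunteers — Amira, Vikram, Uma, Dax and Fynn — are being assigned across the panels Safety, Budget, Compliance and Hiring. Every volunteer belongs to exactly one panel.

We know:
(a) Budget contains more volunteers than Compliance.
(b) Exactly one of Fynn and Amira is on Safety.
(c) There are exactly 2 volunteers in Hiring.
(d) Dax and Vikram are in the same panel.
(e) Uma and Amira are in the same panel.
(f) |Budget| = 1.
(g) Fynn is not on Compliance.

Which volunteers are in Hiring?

From (g): Fynn ∉ Compliance.
Suppose Amira ∈ Hiring: no assignment then satisfies all the clues, so Amira ∉ Hiring.

Hiring = {Dax, Vikram}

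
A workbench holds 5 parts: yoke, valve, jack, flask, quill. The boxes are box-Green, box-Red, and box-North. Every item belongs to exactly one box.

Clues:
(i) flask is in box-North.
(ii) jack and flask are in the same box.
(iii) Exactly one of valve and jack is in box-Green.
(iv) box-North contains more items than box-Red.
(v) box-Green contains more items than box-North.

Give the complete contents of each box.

box-Green = {quill, valve, yoke}; box-Red = {}; box-North = {flask, jack}

From (i): flask ∈ box-North.
(ii): jack matches flask: jack ∉ box-Green.
(ii): jack matches flask: jack ∉ box-Red.
(ii): jack matches flask: jack ∈ box-North.
(iii) (exactly one): valve ∈ box-Green.
Suppose yoke ∉ box-Green: no assignment then satisfies all the clues, so yoke ∈ box-Green.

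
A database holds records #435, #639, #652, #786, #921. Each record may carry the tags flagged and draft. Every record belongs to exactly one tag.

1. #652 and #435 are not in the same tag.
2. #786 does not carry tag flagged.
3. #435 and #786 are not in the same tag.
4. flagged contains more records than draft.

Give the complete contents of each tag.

flagged = {#435, #639, #921}; draft = {#652, #786}

From (2): #786 ∉ flagged.
Only one tag left: #786 ∈ draft.
(3): #435 ∉ draft.
Only one tag left: #435 ∈ flagged.
(1): #652 ∉ flagged.
Only one tag left: #652 ∈ draft.
Suppose #639 ∉ flagged: no assignment then satisfies all the clues, so #639 ∈ flagged.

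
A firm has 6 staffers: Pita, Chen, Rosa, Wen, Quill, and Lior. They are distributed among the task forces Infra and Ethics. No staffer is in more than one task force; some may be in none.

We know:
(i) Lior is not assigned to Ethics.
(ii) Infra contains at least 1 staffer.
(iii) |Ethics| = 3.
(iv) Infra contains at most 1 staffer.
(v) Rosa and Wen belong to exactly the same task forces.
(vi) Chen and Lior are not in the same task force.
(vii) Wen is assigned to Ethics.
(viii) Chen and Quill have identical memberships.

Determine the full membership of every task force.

Infra = {Lior}; Ethics = {Pita, Rosa, Wen}

From (i): Lior ∉ Ethics.
From (vii): Wen ∈ Ethics.
(v): Rosa matches Wen: Rosa ∉ Infra.
(v): Rosa matches Wen: Rosa ∈ Ethics.
Suppose Pita ∈ Infra: no assignment then satisfies all the clues, so Pita ∉ Infra.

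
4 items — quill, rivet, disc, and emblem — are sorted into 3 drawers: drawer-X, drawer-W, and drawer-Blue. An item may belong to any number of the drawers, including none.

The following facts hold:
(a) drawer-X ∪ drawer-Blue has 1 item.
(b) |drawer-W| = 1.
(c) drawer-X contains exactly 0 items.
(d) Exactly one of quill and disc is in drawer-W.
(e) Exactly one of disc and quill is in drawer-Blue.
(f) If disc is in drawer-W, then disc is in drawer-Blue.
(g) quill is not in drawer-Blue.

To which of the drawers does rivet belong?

From (g): quill ∉ drawer-Blue.
(c): drawer-X already has 0, so the rest are out.
(e) (exactly one): disc ∈ drawer-Blue.
Suppose rivet ∈ drawer-W: no assignment then satisfies all the clues, so rivet ∉ drawer-W.

rivet: none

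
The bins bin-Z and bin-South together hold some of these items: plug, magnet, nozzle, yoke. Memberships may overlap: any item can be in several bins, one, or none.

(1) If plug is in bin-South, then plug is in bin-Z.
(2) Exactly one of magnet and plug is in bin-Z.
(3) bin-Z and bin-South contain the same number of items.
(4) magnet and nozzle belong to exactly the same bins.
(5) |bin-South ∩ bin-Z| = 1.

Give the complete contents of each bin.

bin-Z = {plug}; bin-South = {plug}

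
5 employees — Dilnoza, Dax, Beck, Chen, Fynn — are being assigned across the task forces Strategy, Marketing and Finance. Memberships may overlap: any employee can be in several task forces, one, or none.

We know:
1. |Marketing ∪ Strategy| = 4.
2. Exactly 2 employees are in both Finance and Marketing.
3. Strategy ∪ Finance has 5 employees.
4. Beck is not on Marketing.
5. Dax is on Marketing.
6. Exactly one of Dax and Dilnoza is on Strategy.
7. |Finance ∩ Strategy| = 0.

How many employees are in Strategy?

2

From (4): Beck ∉ Marketing.
From (5): Dax ∈ Marketing.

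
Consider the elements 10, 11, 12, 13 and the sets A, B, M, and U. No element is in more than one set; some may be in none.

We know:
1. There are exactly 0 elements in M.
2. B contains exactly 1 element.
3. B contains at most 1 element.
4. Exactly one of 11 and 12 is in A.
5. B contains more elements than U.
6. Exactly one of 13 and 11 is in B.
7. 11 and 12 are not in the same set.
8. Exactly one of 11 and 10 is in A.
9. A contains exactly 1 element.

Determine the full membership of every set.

A = {11}; B = {13}; M = {}; U = {}

(1): M already has 0, so the rest are out.
Suppose 10 ∈ A: no assignment then satisfies all the clues, so 10 ∉ A.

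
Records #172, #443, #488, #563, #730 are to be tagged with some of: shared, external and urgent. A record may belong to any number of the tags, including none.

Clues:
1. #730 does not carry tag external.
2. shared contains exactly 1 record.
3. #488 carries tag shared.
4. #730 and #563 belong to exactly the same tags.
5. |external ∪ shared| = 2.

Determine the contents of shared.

From (1): #730 ∉ external.
From (3): #488 ∈ shared.
(2): shared already has 1, so the rest are out.
(4): #563 matches #730: #563 ∉ external.

shared = {#488}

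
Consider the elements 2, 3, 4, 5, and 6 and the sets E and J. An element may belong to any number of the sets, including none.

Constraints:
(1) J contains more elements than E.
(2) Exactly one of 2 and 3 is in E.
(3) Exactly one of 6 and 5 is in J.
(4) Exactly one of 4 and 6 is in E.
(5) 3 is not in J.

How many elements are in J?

3

From (5): 3 ∉ J.
Suppose 2 ∉ J: no assignment then satisfies all the clues, so 2 ∈ J.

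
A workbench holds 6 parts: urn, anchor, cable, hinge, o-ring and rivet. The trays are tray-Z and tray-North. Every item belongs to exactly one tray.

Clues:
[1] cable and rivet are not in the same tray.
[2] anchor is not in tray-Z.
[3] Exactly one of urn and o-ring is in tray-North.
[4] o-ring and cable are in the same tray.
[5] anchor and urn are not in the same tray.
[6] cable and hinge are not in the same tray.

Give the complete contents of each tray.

From (2): anchor ∉ tray-Z.
Only one tray left: anchor ∈ tray-North.
(5): urn ∉ tray-North.
Only one tray left: urn ∈ tray-Z.
(3) (exactly one): o-ring ∈ tray-North.
(4): cable matches o-ring: cable ∉ tray-Z.
(4): cable matches o-ring: cable ∈ tray-North.
(6): hinge ∉ tray-North.
Only one tray left: hinge ∈ tray-Z.
(1): rivet ∉ tray-North.
Only one tray left: rivet ∈ tray-Z.

tray-Z = {hinge, rivet, urn}; tray-North = {anchor, cable, o-ring}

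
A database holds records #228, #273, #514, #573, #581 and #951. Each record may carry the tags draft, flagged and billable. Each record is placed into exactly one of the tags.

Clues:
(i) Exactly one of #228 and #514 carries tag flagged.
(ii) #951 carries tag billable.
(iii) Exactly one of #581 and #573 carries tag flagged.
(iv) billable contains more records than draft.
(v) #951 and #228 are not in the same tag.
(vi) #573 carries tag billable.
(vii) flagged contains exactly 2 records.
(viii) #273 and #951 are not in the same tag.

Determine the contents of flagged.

flagged = {#228, #581}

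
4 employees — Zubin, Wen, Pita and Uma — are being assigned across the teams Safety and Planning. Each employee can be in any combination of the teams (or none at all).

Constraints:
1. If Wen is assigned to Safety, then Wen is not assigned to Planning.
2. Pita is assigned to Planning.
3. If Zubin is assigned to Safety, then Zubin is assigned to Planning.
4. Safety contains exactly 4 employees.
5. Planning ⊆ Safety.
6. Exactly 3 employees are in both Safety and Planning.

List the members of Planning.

Planning = {Pita, Uma, Zubin}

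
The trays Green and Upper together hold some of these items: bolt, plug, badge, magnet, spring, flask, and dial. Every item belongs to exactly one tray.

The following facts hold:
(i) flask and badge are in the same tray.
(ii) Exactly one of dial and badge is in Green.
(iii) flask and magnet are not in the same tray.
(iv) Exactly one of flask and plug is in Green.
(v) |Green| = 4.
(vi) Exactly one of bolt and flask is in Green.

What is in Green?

Green = {bolt, dial, magnet, plug}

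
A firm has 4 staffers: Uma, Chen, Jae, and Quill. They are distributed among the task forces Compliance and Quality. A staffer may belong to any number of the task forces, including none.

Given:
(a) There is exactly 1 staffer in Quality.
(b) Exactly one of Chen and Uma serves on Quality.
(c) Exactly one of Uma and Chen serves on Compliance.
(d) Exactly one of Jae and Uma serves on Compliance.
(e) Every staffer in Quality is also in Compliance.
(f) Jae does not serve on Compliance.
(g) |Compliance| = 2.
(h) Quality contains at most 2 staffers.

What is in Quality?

Quality = {Uma}

From (f): Jae ∉ Compliance.
(d) (exactly one): Uma ∈ Compliance.
(e) contrapositive: Jae ∉ Quality.
(c) (exactly one): Chen ∉ Compliance.
(e) contrapositive: Chen ∉ Quality.
(g): only 2 candidates remain for Compliance, so all are in.
(b) (exactly one): Uma ∈ Quality.
(a): Quality already has 1, so the rest are out.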